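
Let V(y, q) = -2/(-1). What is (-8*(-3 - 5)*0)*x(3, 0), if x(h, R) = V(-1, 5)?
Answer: 0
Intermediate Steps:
V(y, q) = 2 (V(y, q) = -2*(-1) = 2)
x(h, R) = 2
(-8*(-3 - 5)*0)*x(3, 0) = -8*(-3 - 5)*0*2 = -(-64)*0*2 = -8*0*2 = 0*2 = 0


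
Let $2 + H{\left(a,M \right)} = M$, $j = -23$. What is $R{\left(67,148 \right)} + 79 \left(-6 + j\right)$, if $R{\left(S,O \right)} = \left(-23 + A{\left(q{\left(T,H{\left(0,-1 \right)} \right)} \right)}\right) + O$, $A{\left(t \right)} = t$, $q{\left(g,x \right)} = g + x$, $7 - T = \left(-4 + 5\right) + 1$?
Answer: $-2164$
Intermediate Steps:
$H{\left(a,M \right)} = -2 + M$
$T = 5$ ($T = 7 - \left(\left(-4 + 5\right) + 1\right) = 7 - \left(1 + 1\right) = 7 - 2 = 5$)
$R{\left(S,O \right)} = -21 + O$ ($R{\left(S,O \right)} = \left(-23 + \left(5 - 3\right)\right) + O = \left(-23 + 2\right) + O = -21 + O$)
$R{\left(67,148 \right)} + 79 \left(-6 + j\right) = \left(-21 + 148\right) + 79 \left(-6 - 23\right) = 127 + 79 \left(-29\right) = 127 - 2291 = -2164$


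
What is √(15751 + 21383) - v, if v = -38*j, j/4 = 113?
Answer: 17176 + 3*√4126 ≈ 17369.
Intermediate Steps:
j = 452 (j = 4*113 = 452)
v = -17176 (v = -38*452 = -17176)
√(15751 + 21383) - v = √(15751 + 21383) - 1*(-17176) = √37134 + 17176 = 3*√4126 + 17176 = 17176 + 3*√4126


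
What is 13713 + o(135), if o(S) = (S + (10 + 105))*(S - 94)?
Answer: 23963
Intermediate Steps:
o(S) = (-94 + S)*(115 + S) (o(S) = (S + 115)*(-94 + S) = (115 + S)*(-94 + S) = (-94 + S)*(115 + S))
13713 + o(135) = 13713 + (-10810 + 135² + 21*135) = 13713 + (-10810 + 18225 + 2835) = 13713 + 10250 = 23963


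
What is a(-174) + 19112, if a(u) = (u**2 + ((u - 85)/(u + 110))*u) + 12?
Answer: 1558267/32 ≈ 48696.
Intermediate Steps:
a(u) = 12 + u**2 + u*(-85 + u)/(110 + u) (a(u) = (u**2 + ((-85 + u)/(110 + u))*u) + 12 = (u**2 + u*(-85 + u)/(110 + u)) + 12 = 12 + u**2 + u*(-85 + u)/(110 + u))
a(-174) + 19112 = (1320 + (-174)**3 - 73*(-174) + 111*(-174)**2)/(110 - 174) + 19112 = (1320 - 5268024 + 12702 + 111*30276)/(-64) + 19112 = -(1320 - 5268024 + 12702 + 3360636)/64 + 19112 = -1/64*(-1893366) + 19112 = 946683/32 + 19112 = 1558267/32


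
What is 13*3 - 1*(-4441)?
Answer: 4480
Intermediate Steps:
13*3 - 1*(-4441) = 39 + 4441 = 4480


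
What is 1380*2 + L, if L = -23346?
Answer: -20586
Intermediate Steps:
1380*2 + L = 1380*2 - 23346 = 2760 - 23346 = -20586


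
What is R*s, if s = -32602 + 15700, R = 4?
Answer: -67608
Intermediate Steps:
s = -16902
R*s = 4*(-16902) = -67608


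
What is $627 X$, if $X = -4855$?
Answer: $-3044085$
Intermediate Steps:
$627 X = 627 \left(-4855\right) = -3044085$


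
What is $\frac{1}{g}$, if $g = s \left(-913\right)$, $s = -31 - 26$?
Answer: $\frac{1}{52041} \approx 1.9216 \cdot 10^{-5}$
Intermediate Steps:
$s = -57$ ($s = -31 - 26 = -57$)
$g = 52041$ ($g = \left(-57\right) \left(-913\right) = 52041$)
$\frac{1}{g} = \frac{1}{52041}$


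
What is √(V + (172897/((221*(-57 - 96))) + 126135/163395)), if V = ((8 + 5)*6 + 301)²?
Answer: √832424489366020265/2407353 ≈ 378.99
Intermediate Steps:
V = 143641 (V = (13*6 + 301)² = (78 + 301)² = 379² = 143641)
√(V + (172897/((221*(-57 - 96))) + 126135/163395)) = √(143641 + (172897/((221*(-57 - 96))) + 126135/163395)) = √(143641 + (172897/((221*(-153))) + 126135*(1/163395))) = √(143641 + (172897/(-33813) + 2803/3631)) = √(143641 + (172897*(-1/33813) + 2803/3631)) = √(143641 + (-172897/33813 + 2803/3631)) = √(143641 - 533011168/122775003) = √(17634991194755/122775003) = √832424489366020265/2407353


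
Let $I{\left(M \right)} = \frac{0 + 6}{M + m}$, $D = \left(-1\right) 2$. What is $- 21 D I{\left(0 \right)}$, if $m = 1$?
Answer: $252$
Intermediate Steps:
$D = -2$
$I{\left(M \right)} = \frac{6}{1 + M}$ ($I{\left(M \right)} = \frac{0 + 6}{M + 1} = \frac{6}{1 + M}$)
$- 21 D I{\left(0 \right)} = \left(-21\right) \left(-2\right) \frac{6}{1 + 0} = 42 \cdot \frac{6}{1} = 42 \cdot 6 \cdot 1 = 42 \cdot 6 = 252$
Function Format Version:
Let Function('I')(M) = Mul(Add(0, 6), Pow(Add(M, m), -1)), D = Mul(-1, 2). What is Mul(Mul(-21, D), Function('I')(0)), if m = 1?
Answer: 252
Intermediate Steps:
D = -2
Function('I')(M) = Mul(6, Pow(Add(1, M), -1)) (Function('I')(M) = Mul(Add(0, 6), Pow(Add(M, 1), -1)) = Mul(6, Pow(Add(1, M), -1)))
Mul(Mul(-21, D), Function('I')(0)) = Mul(Mul(-21, -2), Mul(6, Pow(Add(1, 0), -1))) = Mul(42, Mul(6, Pow(1, -1))) = Mul(42, Mul(6, 1)) = Mul(42, 6) = 252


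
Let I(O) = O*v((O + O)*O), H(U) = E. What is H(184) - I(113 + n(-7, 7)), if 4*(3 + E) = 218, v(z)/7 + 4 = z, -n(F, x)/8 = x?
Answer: -5182109/2 ≈ -2.5911e+6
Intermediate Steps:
n(F, x) = -8*x
v(z) = -28 + 7*z
E = 103/2 (E = -3 + (1/4)*218 = -3 + 109/2 = 103/2 ≈ 51.500)
H(U) = 103/2
I(O) = O*(-28 + 14*O**2) (I(O) = O*(-28 + 7*((O + O)*O)) = O*(-28 + 7*((2*O)*O)) = O*(-28 + 7*(2*O**2)) = O*(-28 + 14*O**2))
H(184) - I(113 + n(-7, 7)) = 103/2 - 14*(113 - 8*7)*(-2 + (113 - 8*7)**2) = 103/2 - 14*(113 - 56)*(-2 + (113 - 56)**2) = 103/2 - 14*57*(-2 + 57**2) = 103/2 - 14*57*(-2 + 3249) = 103/2 - 14*57*3247 = 103/2 - 1*2591106 = 103/2 - 2591106 = -5182109/2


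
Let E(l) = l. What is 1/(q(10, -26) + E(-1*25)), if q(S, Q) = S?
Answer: -1/15 ≈ -0.066667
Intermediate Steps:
1/(q(10, -26) + E(-1*25)) = 1/(10 - 1*25) = 1/(10 - 25) = 1/(-15) = -1/15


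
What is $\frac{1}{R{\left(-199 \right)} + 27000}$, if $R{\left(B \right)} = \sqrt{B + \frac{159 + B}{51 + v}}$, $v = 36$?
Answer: $\frac{2349000}{63423017353} - \frac{i \sqrt{1509711}}{63423017353} \approx 3.7037 \cdot 10^{-5} - 1.9373 \cdot 10^{-8} i$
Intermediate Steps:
$R{\left(B \right)} = \sqrt{\frac{53}{29} + \frac{88 B}{87}}$ ($R{\left(B \right)} = \sqrt{B + \frac{159 + B}{51 + 36}} = \sqrt{B + \frac{159 + B}{87}} = \sqrt{B + \left(159 + B\right) \frac{1}{87}} = \sqrt{B + \left(\frac{53}{29} + \frac{B}{87}\right)} = \sqrt{\frac{53}{29} + \frac{88 B}{87}}$)
$\frac{1}{R{\left(-199 \right)} + 27000} = \frac{1}{\frac{\sqrt{13833 + 7656 \left(-199\right)}}{87} + 27000} = \frac{1}{\frac{\sqrt{13833 - 1523544}}{87} + 27000} = \frac{1}{\frac{\sqrt{-1509711}}{87} + 27000} = \frac{1}{\frac{i \sqrt{1509711}}{87} + 27000} = \frac{1}{27000 + \frac{i \sqrt{1509711}}{87}}$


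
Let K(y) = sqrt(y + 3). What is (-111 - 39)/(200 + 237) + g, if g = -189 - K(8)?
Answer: -82743/437 - sqrt(11) ≈ -192.66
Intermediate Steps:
K(y) = sqrt(3 + y)
g = -189 - sqrt(11) (g = -189 - sqrt(3 + 8) = -189 - sqrt(11) ≈ -192.32)
(-111 - 39)/(200 + 237) + g = (-111 - 39)/(200 + 237) + (-189 - sqrt(11)) = -150/437 + (-189 - sqrt(11)) = -82743/437 - sqrt(11)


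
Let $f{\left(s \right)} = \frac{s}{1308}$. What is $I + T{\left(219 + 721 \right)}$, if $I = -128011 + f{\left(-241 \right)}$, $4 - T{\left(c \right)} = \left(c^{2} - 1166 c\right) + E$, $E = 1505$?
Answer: $\frac{108469583}{1308} \approx 82928.0$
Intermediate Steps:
$f{\left(s \right)} = \frac{s}{1308}$ ($f{\left(s \right)} = s \frac{1}{1308} = \frac{s}{1308}$)
$T{\left(c \right)} = -1501 - c^{2} + 1166 c$ ($T{\left(c \right)} = 4 - \left(\left(c^{2} - 1166 c\right) + 1505\right) = 4 - \left(1505 + c^{2} - 1166 c\right) = -1501 - c^{2} + 1166 c$)
$I = - \frac{167438629}{1308}$ ($I = -128011 + \frac{1}{1308} \left(-241\right) = -128011 - \frac{241}{1308} = - \frac{167438629}{1308} \approx -1.2801 \cdot 10^{5}$)
$I + T{\left(219 + 721 \right)} = - \frac{167438629}{1308} - \left(1501 + \left(219 + 721\right)^{2} - 1166 \left(219 + 721\right)\right) = - \frac{167438629}{1308} - -210939 = - \frac{167438629}{1308} + 210939 = \frac{108469583}{1308}$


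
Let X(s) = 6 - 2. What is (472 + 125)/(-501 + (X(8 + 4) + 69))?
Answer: -597/428 ≈ -1.3949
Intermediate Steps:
X(s) = 4
(472 + 125)/(-501 + (X(8 + 4) + 69)) = (472 + 125)/(-501 + (4 + 69)) = 597/(-501 + 73) = 597/(-428) = 597*(-1/428) = -597/428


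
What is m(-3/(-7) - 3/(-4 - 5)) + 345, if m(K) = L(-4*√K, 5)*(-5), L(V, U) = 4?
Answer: 325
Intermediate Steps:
m(K) = -20 (m(K) = 4*(-5) = -20)
m(-3/(-7) - 3/(-4 - 5)) + 345 = -20 + 345 = 325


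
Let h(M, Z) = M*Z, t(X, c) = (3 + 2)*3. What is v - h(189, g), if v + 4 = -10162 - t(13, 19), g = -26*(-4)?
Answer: -29837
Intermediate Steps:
g = 104
t(X, c) = 15 (t(X, c) = 5*3 = 15)
v = -10181 (v = -4 + (-10162 - 1*15) = -4 + (-10162 - 15) = -4 - 10177 = -10181)
v - h(189, g) = -10181 - 189*104 = -10181 - 1*19656 = -10181 - 19656 = -29837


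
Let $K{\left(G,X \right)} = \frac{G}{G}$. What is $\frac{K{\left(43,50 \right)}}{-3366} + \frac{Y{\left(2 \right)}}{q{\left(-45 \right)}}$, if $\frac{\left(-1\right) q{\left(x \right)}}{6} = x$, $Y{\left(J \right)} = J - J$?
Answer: $- \frac{1}{3366} \approx -0.00029709$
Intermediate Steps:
$K{\left(G,X \right)} = 1$
$Y{\left(J \right)} = 0$
$q{\left(x \right)} = - 6 x$
$\frac{K{\left(43,50 \right)}}{-3366} + \frac{Y{\left(2 \right)}}{q{\left(-45 \right)}} = 1 \frac{1}{-3366} + \frac{0}{\left(-6\right) \left(-45\right)} = 1 \left(- \frac{1}{3366}\right) + \frac{0}{270} = - \frac{1}{3366} + 0 \cdot \frac{1}{270} = - \frac{1}{3366} + 0 = - \frac{1}{3366}$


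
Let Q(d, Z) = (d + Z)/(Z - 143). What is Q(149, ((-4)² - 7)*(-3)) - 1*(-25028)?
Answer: 2127319/85 ≈ 25027.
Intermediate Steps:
Q(d, Z) = (Z + d)/(-143 + Z)
Q(149, ((-4)² - 7)*(-3)) - 1*(-25028) = (((-4)² - 7)*(-3) + 149)/(-143 + ((-4)² - 7)*(-3)) - 1*(-25028) = ((16 - 7)*(-3) + 149)/(-143 + (16 - 7)*(-3)) + 25028 = (9*(-3) + 149)/(-143 + 9*(-3)) + 25028 = (-27 + 149)/(-143 - 27) + 25028 = 122/(-170) + 25028 = -1/170*122 + 25028 = -61/85 + 25028 = 2127319/85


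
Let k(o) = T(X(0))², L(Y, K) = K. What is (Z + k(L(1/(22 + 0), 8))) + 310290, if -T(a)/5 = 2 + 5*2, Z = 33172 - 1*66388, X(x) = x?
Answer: 280674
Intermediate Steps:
Z = -33216 (Z = 33172 - 66388 = -33216)
T(a) = -60 (T(a) = -5*(2 + 5*2) = -5*(2 + 10) = -5*12 = -60)
k(o) = 3600 (k(o) = (-60)² = 3600)
(Z + k(L(1/(22 + 0), 8))) + 310290 = (-33216 + 3600) + 310290 = -29616 + 310290 = 280674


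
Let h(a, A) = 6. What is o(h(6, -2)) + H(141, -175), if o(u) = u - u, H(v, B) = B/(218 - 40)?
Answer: -175/178 ≈ -0.98315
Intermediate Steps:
H(v, B) = B/178
o(u) = 0
o(h(6, -2)) + H(141, -175) = 0 + (1/178)*(-175) = 0 - 175/178 = -175/178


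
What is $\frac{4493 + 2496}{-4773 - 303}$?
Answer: $- \frac{6989}{5076} \approx -1.3769$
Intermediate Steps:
$\frac{4493 + 2496}{-4773 - 303} = \frac{6989}{-5076} = 6989 \left(- \frac{1}{5076}\right) = - \frac{6989}{5076}$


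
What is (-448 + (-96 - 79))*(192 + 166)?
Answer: -223034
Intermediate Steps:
(-448 + (-96 - 79))*(192 + 166) = (-448 - 175)*358 = -623*358 = -223034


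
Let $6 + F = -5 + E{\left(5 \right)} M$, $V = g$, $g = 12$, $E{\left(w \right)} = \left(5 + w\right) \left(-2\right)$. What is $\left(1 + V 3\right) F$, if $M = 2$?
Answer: $-1887$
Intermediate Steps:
$E{\left(w \right)} = -10 - 2 w$
$V = 12$
$F = -51$ ($F = -6 + \left(-5 + \left(-10 - 10\right) 2\right) = -6 - 45 = -51$)
$\left(1 + V 3\right) F = \left(1 + 12 \cdot 3\right) \left(-51\right) = \left(1 + 36\right) \left(-51\right) = 37 \left(-51\right) = -1887$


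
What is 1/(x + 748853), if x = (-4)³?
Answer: 1/748789 ≈ 1.3355e-6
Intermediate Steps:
x = -64
1/(x + 748853) = 1/(-64 + 748853) = 1/748789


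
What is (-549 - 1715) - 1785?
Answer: -4049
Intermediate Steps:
(-549 - 1715) - 1785 = -2264 - 1785 = -4049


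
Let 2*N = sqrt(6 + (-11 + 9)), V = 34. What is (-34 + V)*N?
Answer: 0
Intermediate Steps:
N = 1 (N = sqrt(6 + (-11 + 9))/2 = sqrt(6 - 2)/2 = sqrt(4)/2 = (1/2)*2 = 1)
(-34 + V)*N = (-34 + 34)*1 = 0*1 = 0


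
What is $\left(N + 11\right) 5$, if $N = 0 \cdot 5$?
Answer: $55$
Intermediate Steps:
$N = 0$
$\left(N + 11\right) 5 = \left(0 + 11\right) 5 = 11 \cdot 5 = 55$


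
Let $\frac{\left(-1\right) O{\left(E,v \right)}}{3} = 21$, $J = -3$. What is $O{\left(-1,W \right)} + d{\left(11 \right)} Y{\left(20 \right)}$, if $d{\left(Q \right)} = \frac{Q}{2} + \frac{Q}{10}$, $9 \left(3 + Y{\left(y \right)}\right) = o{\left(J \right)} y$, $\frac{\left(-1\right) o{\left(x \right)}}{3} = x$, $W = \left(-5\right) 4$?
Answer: $\frac{246}{5} \approx 49.2$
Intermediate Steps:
$W = -20$
$O{\left(E,v \right)} = -63$ ($O{\left(E,v \right)} = \left(-3\right) 21 = -63$)
$o{\left(x \right)} = - 3 x$
$Y{\left(y \right)} = -3 + y$ ($Y{\left(y \right)} = -3 + \frac{\left(-3\right) \left(-3\right) y}{9} = -3 + \frac{9 y}{9} = -3 + y$)
$d{\left(Q \right)} = \frac{3 Q}{5}$ ($d{\left(Q \right)} = Q \frac{1}{2} + Q \frac{1}{10} = \frac{Q}{2} + \frac{Q}{10} = \frac{3 Q}{5}$)
$O{\left(-1,W \right)} + d{\left(11 \right)} Y{\left(20 \right)} = -63 + \frac{3}{5} \cdot 11 \left(-3 + 20\right) = -63 + \frac{33}{5} \cdot 17 = -63 + \frac{561}{5} = \frac{246}{5}$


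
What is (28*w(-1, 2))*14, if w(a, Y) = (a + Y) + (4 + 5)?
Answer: 3920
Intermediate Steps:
w(a, Y) = 9 + Y + a (w(a, Y) = (Y + a) + 9 = 9 + Y + a)
(28*w(-1, 2))*14 = (28*(9 + 2 - 1))*14 = (28*10)*14 = 280*14 = 3920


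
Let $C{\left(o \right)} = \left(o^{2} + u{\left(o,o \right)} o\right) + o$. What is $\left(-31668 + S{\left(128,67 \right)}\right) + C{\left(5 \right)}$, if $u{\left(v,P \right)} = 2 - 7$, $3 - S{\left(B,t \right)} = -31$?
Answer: $-31629$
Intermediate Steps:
$S{\left(B,t \right)} = 34$ ($S{\left(B,t \right)} = 3 - -31 = 3 + 31 = 34$)
$u{\left(v,P \right)} = -5$ ($u{\left(v,P \right)} = 2 - 7 = -5$)
$C{\left(o \right)} = o^{2} - 4 o$ ($C{\left(o \right)} = \left(o^{2} - 5 o\right) + o = o^{2} - 4 o$)
$\left(-31668 + S{\left(128,67 \right)}\right) + C{\left(5 \right)} = \left(-31668 + 34\right) + 5 \left(-4 + 5\right) = -31634 + 5 \cdot 1 = -31634 + 5 = -31629$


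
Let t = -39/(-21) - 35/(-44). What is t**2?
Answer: 667489/94864 ≈ 7.0363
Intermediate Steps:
t = 817/308 (t = -39*(-1/21) - 35*(-1/44) = 13/7 + 35/44 = 817/308 ≈ 2.6526)
t**2 = (817/308)**2 = 667489/94864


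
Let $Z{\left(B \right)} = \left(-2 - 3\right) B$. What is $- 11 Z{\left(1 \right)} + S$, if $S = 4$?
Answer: $59$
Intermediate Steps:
$Z{\left(B \right)} = - 5 B$
$- 11 Z{\left(1 \right)} + S = - 11 \left(\left(-5\right) 1\right) + 4 = \left(-11\right) \left(-5\right) + 4 = 55 + 4 = 59$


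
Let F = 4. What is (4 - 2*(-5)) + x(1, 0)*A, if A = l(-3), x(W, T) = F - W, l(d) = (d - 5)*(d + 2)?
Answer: 38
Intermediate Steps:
l(d) = (-5 + d)*(2 + d)
x(W, T) = 4 - W
A = 8 (A = -10 + (-3)**2 - 3*(-3) = -10 + 9 + 9 = 8)
(4 - 2*(-5)) + x(1, 0)*A = (4 - 2*(-5)) + (4 - 1*1)*8 = (4 + 10) + (4 - 1)*8 = 14 + 3*8 = 14 + 24 = 38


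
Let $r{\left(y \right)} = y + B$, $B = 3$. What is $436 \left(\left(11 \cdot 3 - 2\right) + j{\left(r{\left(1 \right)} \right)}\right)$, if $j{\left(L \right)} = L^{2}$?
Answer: $20492$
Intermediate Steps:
$r{\left(y \right)} = 3 + y$ ($r{\left(y \right)} = y + 3 = 3 + y$)
$436 \left(\left(11 \cdot 3 - 2\right) + j{\left(r{\left(1 \right)} \right)}\right) = 436 \left(\left(11 \cdot 3 - 2\right) + \left(3 + 1\right)^{2}\right) = 436 \left(\left(33 - 2\right) + 4^{2}\right) = 436 \left(31 + 16\right) = 436 \cdot 47 = 20492$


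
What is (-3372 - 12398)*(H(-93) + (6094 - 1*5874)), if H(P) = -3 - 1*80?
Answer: -2160490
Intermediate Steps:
H(P) = -83 (H(P) = -3 - 80 = -83)
(-3372 - 12398)*(H(-93) + (6094 - 1*5874)) = (-3372 - 12398)*(-83 + (6094 - 1*5874)) = -15770*(-83 + (6094 - 5874)) = -15770*(-83 + 220) = -15770*137 = -2160490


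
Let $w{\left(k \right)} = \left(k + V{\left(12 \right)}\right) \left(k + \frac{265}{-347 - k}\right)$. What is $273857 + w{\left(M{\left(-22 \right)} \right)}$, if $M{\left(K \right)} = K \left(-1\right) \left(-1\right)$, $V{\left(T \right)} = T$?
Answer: $\frac{3563107}{13} \approx 2.7409 \cdot 10^{5}$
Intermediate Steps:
$M{\left(K \right)} = K$ ($M{\left(K \right)} = - K \left(-1\right) = K$)
$w{\left(k \right)} = \left(12 + k\right) \left(k + \frac{265}{-347 - k}\right)$ ($w{\left(k \right)} = \left(k + 12\right) \left(k + \frac{265}{-347 - k}\right) = \left(12 + k\right) \left(k + \frac{265}{-347 - k}\right)$)
$273857 + w{\left(M{\left(-22 \right)} \right)} = 273857 + \frac{-3180 + \left(-22\right)^{3} + 359 \left(-22\right)^{2} + 3899 \left(-22\right)}{347 - 22} = 273857 + \frac{-3180 - 10648 + 359 \cdot 484 - 85778}{325} = 273857 + \frac{-3180 - 10648 + 173756 - 85778}{325} = 273857 + \frac{1}{325} \cdot 74150 = 273857 + \frac{2966}{13} = \frac{3563107}{13}$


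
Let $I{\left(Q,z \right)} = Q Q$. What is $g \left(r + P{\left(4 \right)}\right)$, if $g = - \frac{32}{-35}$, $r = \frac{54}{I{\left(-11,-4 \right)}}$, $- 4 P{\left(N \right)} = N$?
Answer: $- \frac{2144}{4235} \approx -0.50626$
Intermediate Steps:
$I{\left(Q,z \right)} = Q^{2}$
$P{\left(N \right)} = - \frac{N}{4}$
$r = \frac{54}{121}$ ($r = \frac{54}{\left(-11\right)^{2}} = \frac{54}{121} \approx 0.44628$)
$g = \frac{32}{35}$ ($g = \left(-32\right) \left(- \frac{1}{35}\right) = \frac{32}{35} \approx 0.91429$)
$g \left(r + P{\left(4 \right)}\right) = \frac{32 \left(\frac{54}{121} - 1\right)}{35} = \frac{32}{35} \left(- \frac{67}{121}\right) = - \frac{2144}{4235}$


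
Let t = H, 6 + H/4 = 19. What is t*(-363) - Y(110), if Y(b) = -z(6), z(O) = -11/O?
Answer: -113267/6 ≈ -18878.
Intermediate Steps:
H = 52 (H = -24 + 4*19 = -24 + 76 = 52)
Y(b) = 11/6 (Y(b) = -(-11)/6 = -1*(-11/6) = 11/6)
t = 52
t*(-363) - Y(110) = 52*(-363) - 1*11/6 = -18876 - 11/6 = -113267/6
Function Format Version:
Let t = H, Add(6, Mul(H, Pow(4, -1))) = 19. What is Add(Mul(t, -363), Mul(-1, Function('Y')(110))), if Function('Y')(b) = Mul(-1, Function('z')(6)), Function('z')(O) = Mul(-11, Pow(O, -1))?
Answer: Rational(-113267, 6) ≈ -18878.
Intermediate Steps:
H = 52 (H = Add(-24, Mul(4, 19)) = Add(-24, 76) = 52)
Function('Y')(b) = Rational(11, 6) (Function('Y')(b) = Mul(-1, Mul(-11, Pow(6, -1))) = Mul(-1, Mul(-11, Rational(1, 6))) = Mul(-1, Rational(-11, 6)) = Rational(11, 6))
t = 52
Add(Mul(t, -363), Mul(-1, Function('Y')(110))) = Add(Mul(52, -363), Mul(-1, Rational(11, 6))) = Add(-18876, Rational(-11, 6)) = Rational(-113267, 6)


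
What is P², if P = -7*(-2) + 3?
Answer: 289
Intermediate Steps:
P = 17 (P = 14 + 3 = 17)
P² = 17² = 289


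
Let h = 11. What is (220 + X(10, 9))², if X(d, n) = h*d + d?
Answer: 115600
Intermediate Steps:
X(d, n) = 12*d (X(d, n) = 11*d + d = 12*d)
(220 + X(10, 9))² = (220 + 12*10)² = (220 + 120)² = 340² = 115600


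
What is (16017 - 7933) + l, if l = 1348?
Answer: 9432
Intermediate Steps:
(16017 - 7933) + l = (16017 - 7933) + 1348 = 8084 + 1348 = 9432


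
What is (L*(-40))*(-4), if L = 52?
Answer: 8320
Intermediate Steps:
(L*(-40))*(-4) = (52*(-40))*(-4) = -2080*(-4) = 8320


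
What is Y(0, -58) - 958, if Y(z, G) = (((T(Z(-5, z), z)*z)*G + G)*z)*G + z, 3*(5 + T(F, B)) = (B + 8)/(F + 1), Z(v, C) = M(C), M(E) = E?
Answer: -958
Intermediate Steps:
Z(v, C) = C
T(F, B) = -5 + (8 + B)/(3*(1 + F)) (T(F, B) = -5 + ((B + 8)/(F + 1))/3 = -5 + ((8 + B)/(1 + F))/3 = -5 + (8 + B)/(3*(1 + F)))
Y(z, G) = z + G*z*(G + G*z*(-7 - 14*z)/(3*(1 + z))) (Y(z, G) = (((((-7 + z - 15*z)/(3*(1 + z)))*z)*G + G)*z)*G + z = (((((-7 - 14*z)/(3*(1 + z)))*z)*G + G)*z)*G + z = (((z*(-7 - 14*z)/(3*(1 + z)))*G + G)*z)*G + z = ((G*z*(-7 - 14*z)/(3*(1 + z)) + G)*z)*G + z = ((G + G*z*(-7 - 14*z)/(3*(1 + z)))*z)*G + z = (z*(G + G*z*(-7 - 14*z)/(3*(1 + z))))*G + z = G*z*(G + G*z*(-7 - 14*z)/(3*(1 + z))) + z = z + G*z*(G + G*z*(-7 - 14*z)/(3*(1 + z))))
Y(0, -58) - 958 = (⅓)*0*(3*(1 + 0)*(1 + (-58)²) - 7*0*(-58)²*(1 + 2*0))/(1 + 0) - 958 = (⅓)*0*(3*1*(1 + 3364) - 7*0*3364*(1 + 0))/1 - 958 = (⅓)*0*1*(3*1*3365 - 7*0*3364*1) - 958 = (⅓)*0*1*(10095 + 0) - 958 = (⅓)*0*1*10095 - 958 = 0 - 958 = -958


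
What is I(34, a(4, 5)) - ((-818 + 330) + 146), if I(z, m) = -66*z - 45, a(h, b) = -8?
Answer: -1947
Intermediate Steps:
I(z, m) = -45 - 66*z
I(34, a(4, 5)) - ((-818 + 330) + 146) = (-45 - 66*34) - ((-818 + 330) + 146) = (-45 - 2244) - (-488 + 146) = -2289 - 1*(-342) = -2289 + 342 = -1947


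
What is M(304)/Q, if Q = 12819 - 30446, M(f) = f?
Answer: -304/17627 ≈ -0.017246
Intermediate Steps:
Q = -17627
M(304)/Q = 304/(-17627) = 304*(-1/17627) = -304/17627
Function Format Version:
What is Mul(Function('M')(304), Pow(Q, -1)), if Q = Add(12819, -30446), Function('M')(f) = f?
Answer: Rational(-304, 17627) ≈ -0.017246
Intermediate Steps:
Q = -17627
Mul(Function('M')(304), Pow(Q, -1)) = Mul(304, Pow(-17627, -1)) = Mul(304, Rational(-1, 17627)) = Rational(-304, 17627)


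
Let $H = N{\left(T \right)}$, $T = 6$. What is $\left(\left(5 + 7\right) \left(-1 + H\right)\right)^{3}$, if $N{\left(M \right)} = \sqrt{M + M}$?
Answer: $-63936 + 51840 \sqrt{3} \approx 25854.0$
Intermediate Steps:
$N{\left(M \right)} = \sqrt{2} \sqrt{M}$ ($N{\left(M \right)} = \sqrt{2 M} = \sqrt{2} \sqrt{M}$)
$H = 2 \sqrt{3}$ ($H = \sqrt{2} \sqrt{6} = 2 \sqrt{3} \approx 3.4641$)
$\left(\left(5 + 7\right) \left(-1 + H\right)\right)^{3} = \left(\left(5 + 7\right) \left(-1 + 2 \sqrt{3}\right)\right)^{3} = \left(12 \left(-1 + 2 \sqrt{3}\right)\right)^{3} = \left(-12 + 24 \sqrt{3}\right)^{3}$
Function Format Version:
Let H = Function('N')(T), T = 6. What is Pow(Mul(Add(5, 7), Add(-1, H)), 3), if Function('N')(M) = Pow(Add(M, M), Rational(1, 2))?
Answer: Add(-63936, Mul(51840, Pow(3, Rational(1, 2)))) ≈ 25854.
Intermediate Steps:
Function('N')(M) = Mul(Pow(2, Rational(1, 2)), Pow(M, Rational(1, 2))) (Function('N')(M) = Pow(Mul(2, M), Rational(1, 2)) = Mul(Pow(2, Rational(1, 2)), Pow(M, Rational(1, 2))))
H = Mul(2, Pow(3, Rational(1, 2))) (H = Mul(Pow(2, Rational(1, 2)), Pow(6, Rational(1, 2))) = Mul(2, Pow(3, Rational(1, 2))) ≈ 3.4641)
Pow(Mul(Add(5, 7), Add(-1, H)), 3) = Pow(Mul(Add(5, 7), Add(-1, Mul(2, Pow(3, Rational(1, 2))))), 3) = Pow(Mul(12, Add(-1, Mul(2, Pow(3, Rational(1, 2))))), 3) = Pow(Add(-12, Mul(24, Pow(3, Rational(1, 2)))), 3)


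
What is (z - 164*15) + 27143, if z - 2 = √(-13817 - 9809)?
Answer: 24685 + I*√23626 ≈ 24685.0 + 153.71*I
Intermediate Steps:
z = 2 + I*√23626 (z = 2 + √(-13817 - 9809) = 2 + √(-23626) = 2 + I*√23626 ≈ 2.0 + 153.71*I)
(z - 164*15) + 27143 = ((2 + I*√23626) - 164*15) + 27143 = ((2 + I*√23626) - 2460) + 27143 = (-2458 + I*√23626) + 27143 = 24685 + I*√23626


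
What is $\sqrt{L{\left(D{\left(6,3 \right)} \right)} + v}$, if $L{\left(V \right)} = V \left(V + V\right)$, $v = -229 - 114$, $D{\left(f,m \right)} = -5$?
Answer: $i \sqrt{293} \approx 17.117 i$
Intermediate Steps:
$v = -343$
$L{\left(V \right)} = 2 V^{2}$ ($L{\left(V \right)} = V 2 V = 2 V^{2}$)
$\sqrt{L{\left(D{\left(6,3 \right)} \right)} + v} = \sqrt{2 \left(-5\right)^{2} - 343} = \sqrt{2 \cdot 25 - 343} = \sqrt{50 - 343} = \sqrt{-293} = i \sqrt{293}$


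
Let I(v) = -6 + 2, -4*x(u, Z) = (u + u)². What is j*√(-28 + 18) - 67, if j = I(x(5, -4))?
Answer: -67 - 4*I*√10 ≈ -67.0 - 12.649*I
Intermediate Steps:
x(u, Z) = -u² (x(u, Z) = -(u + u)²/4 = -4*u²/4 = -u²)
I(v) = -4
j = -4
j*√(-28 + 18) - 67 = -4*√(-28 + 18) - 67 = -4*I*√10 - 67 = -67 - 4*I*√10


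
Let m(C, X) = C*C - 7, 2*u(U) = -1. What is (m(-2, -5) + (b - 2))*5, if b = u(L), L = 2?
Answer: -55/2 ≈ -27.500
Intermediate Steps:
u(U) = -1/2 (u(U) = (1/2)*(-1) = -1/2)
m(C, X) = -7 + C**2 (m(C, X) = C**2 - 7 = -7 + C**2)
b = -1/2 ≈ -0.50000
(m(-2, -5) + (b - 2))*5 = ((-7 + (-2)**2) + (-1/2 - 2))*5 = ((-7 + 4) - 5/2)*5 = (-3 - 5/2)*5 = -11/2*5 = -55/2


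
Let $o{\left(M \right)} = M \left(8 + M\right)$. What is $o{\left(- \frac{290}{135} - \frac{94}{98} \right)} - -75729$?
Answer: $\frac{132524054338}{1750329} \approx 75714.0$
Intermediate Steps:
$o{\left(- \frac{290}{135} - \frac{94}{98} \right)} - -75729 = \left(- \frac{290}{135} - \frac{94}{98}\right) \left(8 - \left(\frac{47}{49} + \frac{58}{27}\right)\right) - -75729 = \left(\left(-290\right) \frac{1}{135} - \frac{47}{49}\right) \left(8 - \frac{4111}{1323}\right) + 75729 = \left(- \frac{58}{27} - \frac{47}{49}\right) \left(8 - \frac{4111}{1323}\right) + 75729 = - \frac{4111 \left(8 - \frac{4111}{1323}\right)}{1323} + 75729 = \left(- \frac{4111}{1323}\right) \frac{6473}{1323} + 75729 = - \frac{26610503}{1750329} + 75729 = \frac{132524054338}{1750329}$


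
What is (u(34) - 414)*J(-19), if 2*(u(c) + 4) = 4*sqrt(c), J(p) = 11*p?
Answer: 87362 - 418*sqrt(34) ≈ 84925.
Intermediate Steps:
u(c) = -4 + 2*sqrt(c) (u(c) = -4 + (4*sqrt(c))/2 = -4 + 2*sqrt(c))
(u(34) - 414)*J(-19) = ((-4 + 2*sqrt(34)) - 414)*(11*(-19)) = (-418 + 2*sqrt(34))*(-209) = 87362 - 418*sqrt(34)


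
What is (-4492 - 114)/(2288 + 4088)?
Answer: -2303/3188 ≈ -0.72240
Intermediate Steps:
(-4492 - 114)/(2288 + 4088) = -4606/6376 = -4606*1/6376 = -2303/3188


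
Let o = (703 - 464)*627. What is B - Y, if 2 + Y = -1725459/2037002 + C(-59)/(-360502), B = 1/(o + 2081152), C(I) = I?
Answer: 1166033735014144886/409580890717599755 ≈ 2.8469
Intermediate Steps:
o = 149853 (o = 239*627 = 149853)
B = 1/2231005 (B = 1/(149853 + 2081152) = 1/2231005 ≈ 4.4823e-7)
Y = -522649456827/183585823751 (Y = -2 + (-1725459/2037002 - 59/(-360502)) = -2 + (-1725459*1/2037002 - 59*(-1/360502)) = -2 + (-1725459/2037002 + 59/360502) = -2 - 155477809325/183585823751 = -522649456827/183585823751 ≈ -2.8469)
B - Y = 1/2231005 - 1*(-522649456827/183585823751) = 1/2231005 + 522649456827/183585823751 = 1166033735014144886/409580890717599755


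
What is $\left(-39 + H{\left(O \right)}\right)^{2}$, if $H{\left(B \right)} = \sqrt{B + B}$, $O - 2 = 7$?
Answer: $1539 - 234 \sqrt{2} \approx 1208.1$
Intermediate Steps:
$O = 9$ ($O = 2 + 7 = 9$)
$H{\left(B \right)} = \sqrt{2} \sqrt{B}$ ($H{\left(B \right)} = \sqrt{2 B} = \sqrt{2} \sqrt{B}$)
$\left(-39 + H{\left(O \right)}\right)^{2} = \left(-39 + \sqrt{2} \sqrt{9}\right)^{2} = \left(-39 + \sqrt{2} \cdot 3\right)^{2} = \left(-39 + 3 \sqrt{2}\right)^{2}$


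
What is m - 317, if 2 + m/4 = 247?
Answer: 663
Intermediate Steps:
m = 980 (m = -8 + 4*247 = -8 + 988 = 980)
m - 317 = 980 - 317 = 663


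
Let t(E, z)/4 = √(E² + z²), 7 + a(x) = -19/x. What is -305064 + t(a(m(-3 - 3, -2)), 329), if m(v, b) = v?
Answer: -305064 + 2*√3897205/3 ≈ -3.0375e+5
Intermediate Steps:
a(x) = -7 - 19/x
t(E, z) = 4*√(E² + z²)
-305064 + t(a(m(-3 - 3, -2)), 329) = -305064 + 4*√((-7 - 19/(-3 - 3))² + 329²) = -305064 + 4*√((-7 - 19/(-6))² + 108241) = -305064 + 4*√((-7 - 19*(-⅙))² + 108241) = -305064 + 4*√((-7 + 19/6)² + 108241) = -305064 + 4*√((-23/6)² + 108241) = -305064 + 4*√(529/36 + 108241) = -305064 + 4*√(3897205/36) = -305064 + 4*(√3897205/6) = -305064 + 2*√3897205/3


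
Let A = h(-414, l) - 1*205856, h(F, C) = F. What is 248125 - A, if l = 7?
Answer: 454395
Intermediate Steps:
A = -206270 (A = -414 - 1*205856 = -414 - 205856 = -206270)
248125 - A = 248125 - 1*(-206270) = 248125 + 206270 = 454395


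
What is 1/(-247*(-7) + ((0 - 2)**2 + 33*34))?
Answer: 1/2855 ≈ 0.00035026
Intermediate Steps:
1/(-247*(-7) + ((0 - 2)**2 + 33*34)) = 1/(1729 + ((-2)**2 + 1122)) = 1/(1729 + (4 + 1122)) = 1/(1729 + 1126) = 1/2855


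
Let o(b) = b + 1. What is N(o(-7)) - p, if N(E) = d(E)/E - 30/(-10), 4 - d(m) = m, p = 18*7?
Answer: -374/3 ≈ -124.67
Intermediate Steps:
p = 126
d(m) = 4 - m
o(b) = 1 + b
N(E) = 3 + (4 - E)/E (N(E) = (4 - E)/E - 30/(-10) = (4 - E)/E - 30*(-⅒) = (4 - E)/E + 3 = 3 + (4 - E)/E)
N(o(-7)) - p = (2 + 4/(1 - 7)) - 1*126 = (2 + 4/(-6)) - 126 = (2 + 4*(-⅙)) - 126 = (2 - ⅔) - 126 = 4/3 - 126 = -374/3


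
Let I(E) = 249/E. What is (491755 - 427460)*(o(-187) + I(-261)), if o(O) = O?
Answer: -1051351840/87 ≈ -1.2084e+7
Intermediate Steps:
(491755 - 427460)*(o(-187) + I(-261)) = (491755 - 427460)*(-187 + 249/(-261)) = 64295*(-187 + 249*(-1/261)) = 64295*(-187 - 83/87) = 64295*(-16352/87) = -1051351840/87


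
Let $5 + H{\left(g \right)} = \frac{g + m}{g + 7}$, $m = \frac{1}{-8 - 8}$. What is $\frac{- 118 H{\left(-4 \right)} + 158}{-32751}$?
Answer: $- \frac{21787}{786024} \approx -0.027718$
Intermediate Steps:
$m = - \frac{1}{16}$ ($m = \frac{1}{-8 - 8} = \frac{1}{-16} = - \frac{1}{16} \approx -0.0625$)
$H{\left(g \right)} = -5 + \frac{- \frac{1}{16} + g}{7 + g}$ ($H{\left(g \right)} = -5 + \frac{g - \frac{1}{16}}{g + 7} = -5 + \frac{- \frac{1}{16} + g}{7 + g}$)
$\frac{- 118 H{\left(-4 \right)} + 158}{-32751} = \frac{- 118 \frac{-561 - -256}{16 \left(7 - 4\right)} + 158}{-32751} = \left(- 118 \frac{-561 + 256}{16 \cdot 3} + 158\right) \left(- \frac{1}{32751}\right) = \left(- 118 \cdot \frac{1}{16} \cdot \frac{1}{3} \left(-305\right) + 158\right) \left(- \frac{1}{32751}\right) = \left(\left(-118\right) \left(- \frac{305}{48}\right) + 158\right) \left(- \frac{1}{32751}\right) = \left(\frac{17995}{24} + 158\right) \left(- \frac{1}{32751}\right) = \frac{21787}{24} \left(- \frac{1}{32751}\right) = - \frac{21787}{786024}$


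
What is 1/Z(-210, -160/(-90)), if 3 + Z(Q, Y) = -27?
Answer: -1/30 ≈ -0.033333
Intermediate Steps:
Z(Q, Y) = -30 (Z(Q, Y) = -3 - 27 = -30)
1/Z(-210, -160/(-90)) = 1/(-30) = -1/30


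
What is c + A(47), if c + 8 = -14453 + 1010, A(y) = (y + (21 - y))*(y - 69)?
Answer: -13913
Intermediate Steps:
A(y) = -1449 + 21*y (A(y) = 21*(-69 + y) = -1449 + 21*y)
c = -13451 (c = -8 + (-14453 + 1010) = -8 - 13443 = -13451)
c + A(47) = -13451 + (-1449 + 21*47) = -13451 + (-1449 + 987) = -13451 - 462 = -13913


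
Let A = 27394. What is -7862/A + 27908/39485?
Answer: 227040341/540826045 ≈ 0.41980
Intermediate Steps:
-7862/A + 27908/39485 = -7862/27394 + 27908/39485 = -7862*1/27394 + 27908*(1/39485) = -3931/13697 + 27908/39485 = 227040341/540826045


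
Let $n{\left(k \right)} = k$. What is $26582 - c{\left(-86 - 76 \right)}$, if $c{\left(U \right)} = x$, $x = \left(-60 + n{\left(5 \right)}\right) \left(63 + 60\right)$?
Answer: $33347$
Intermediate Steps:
$x = -6765$ ($x = \left(-60 + 5\right) \left(63 + 60\right) = \left(-55\right) 123 = -6765$)
$c{\left(U \right)} = -6765$
$26582 - c{\left(-86 - 76 \right)} = 26582 - -6765 = 26582 + 6765 = 33347$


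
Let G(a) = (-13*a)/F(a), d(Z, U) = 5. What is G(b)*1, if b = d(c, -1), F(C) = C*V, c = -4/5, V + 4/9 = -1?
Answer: 9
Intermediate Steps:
V = -13/9 (V = -4/9 - 1 = -13/9 ≈ -1.4444)
c = -4/5 (c = -4*1/5 = -4/5 ≈ -0.80000)
F(C) = -13*C/9 (F(C) = C*(-13/9) = -13*C/9)
b = 5
G(a) = 9 (G(a) = (-13*a)/((-13*a/9)) = (-13*a)*(-9/(13*a)) = 9)
G(b)*1 = 9*1 = 9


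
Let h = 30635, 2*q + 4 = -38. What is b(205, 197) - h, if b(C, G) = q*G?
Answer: -34772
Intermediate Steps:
q = -21 (q = -2 + (½)*(-38) = -2 - 19 = -21)
b(C, G) = -21*G
b(205, 197) - h = -21*197 - 1*30635 = -4137 - 30635 = -34772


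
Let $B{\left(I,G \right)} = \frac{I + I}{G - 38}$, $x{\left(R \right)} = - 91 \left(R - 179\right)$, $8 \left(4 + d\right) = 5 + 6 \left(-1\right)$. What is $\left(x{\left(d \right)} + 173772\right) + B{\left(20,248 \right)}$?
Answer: $\frac{31993343}{168} \approx 1.9044 \cdot 10^{5}$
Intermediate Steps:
$d = - \frac{33}{8}$ ($d = -4 + \frac{5 + 6 \left(-1\right)}{8} = -4 + \frac{5 - 6}{8} = -4 + \frac{1}{8} \left(-1\right) = -4 - \frac{1}{8} = - \frac{33}{8} \approx -4.125$)
$x{\left(R \right)} = 16289 - 91 R$ ($x{\left(R \right)} = - 91 \left(-179 + R\right) = 16289 - 91 R$)
$B{\left(I,G \right)} = \frac{2 I}{-38 + G}$
$\left(x{\left(d \right)} + 173772\right) + B{\left(20,248 \right)} = \left(\left(16289 - - \frac{3003}{8}\right) + 173772\right) + 2 \cdot 20 \frac{1}{-38 + 248} = \left(\left(16289 + \frac{3003}{8}\right) + 173772\right) + 2 \cdot 20 \cdot \frac{1}{210} = \left(\frac{133315}{8} + 173772\right) + 2 \cdot 20 \cdot \frac{1}{210} = \frac{1523491}{8} + \frac{4}{21} = \frac{31993343}{168}$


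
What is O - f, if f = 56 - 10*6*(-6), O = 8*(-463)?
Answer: -4120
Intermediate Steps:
O = -3704
f = 416 (f = 56 - 60*(-6) = 56 + 360 = 416)
O - f = -3704 - 1*416 = -3704 - 416 = -4120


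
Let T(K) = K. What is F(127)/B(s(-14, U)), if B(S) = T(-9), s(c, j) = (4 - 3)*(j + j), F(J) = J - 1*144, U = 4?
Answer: 17/9 ≈ 1.8889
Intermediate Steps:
F(J) = -144 + J (F(J) = J - 144 = -144 + J)
s(c, j) = 2*j (s(c, j) = 1*(2*j) = 2*j)
B(S) = -9
F(127)/B(s(-14, U)) = (-144 + 127)/(-9) = -17*(-⅑) = 17/9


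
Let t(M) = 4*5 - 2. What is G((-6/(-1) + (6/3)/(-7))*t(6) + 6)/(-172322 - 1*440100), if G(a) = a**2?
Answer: -290322/15004339 ≈ -0.019349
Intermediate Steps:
t(M) = 18 (t(M) = 20 - 2 = 18)
G((-6/(-1) + (6/3)/(-7))*t(6) + 6)/(-172322 - 1*440100) = ((-6/(-1) + (6/3)/(-7))*18 + 6)**2/(-172322 - 1*440100) = ((-6*(-1) + (6*(1/3))*(-1/7))*18 + 6)**2/(-172322 - 440100) = ((6 + 2*(-1/7))*18 + 6)**2/(-612422) = ((6 - 2/7)*18 + 6)**2*(-1/612422) = ((40/7)*18 + 6)**2*(-1/612422) = (720/7 + 6)**2*(-1/612422) = (762/7)**2*(-1/612422) = (580644/49)*(-1/612422) = -290322/15004339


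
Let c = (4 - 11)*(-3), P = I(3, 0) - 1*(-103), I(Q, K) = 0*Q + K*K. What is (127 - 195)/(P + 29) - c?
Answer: -710/33 ≈ -21.515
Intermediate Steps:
I(Q, K) = K**2 (I(Q, K) = 0 + K**2 = K**2)
P = 103 (P = 0**2 - 1*(-103) = 0 + 103 = 103)
c = 21 (c = -7*(-3) = 21)
(127 - 195)/(P + 29) - c = (127 - 195)/(103 + 29) - 1*21 = -68/132 - 21 = -68*1/132 - 21 = -17/33 - 21 = -710/33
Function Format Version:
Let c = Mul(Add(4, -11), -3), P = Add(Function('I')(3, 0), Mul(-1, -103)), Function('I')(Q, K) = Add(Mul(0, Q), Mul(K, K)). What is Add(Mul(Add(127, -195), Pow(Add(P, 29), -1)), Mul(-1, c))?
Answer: Rational(-710, 33) ≈ -21.515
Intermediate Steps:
Function('I')(Q, K) = Pow(K, 2) (Function('I')(Q, K) = Add(0, Pow(K, 2)) = Pow(K, 2))
P = 103 (P = Add(Pow(0, 2), Mul(-1, -103)) = Add(0, 103) = 103)
c = 21 (c = Mul(-7, -3) = 21)
Add(Mul(Add(127, -195), Pow(Add(P, 29), -1)), Mul(-1, c)) = Add(Mul(Add(127, -195), Pow(Add(103, 29), -1)), Mul(-1, 21)) = Add(Mul(-68, Pow(132, -1)), -21) = Add(Mul(-68, Rational(1, 132)), -21) = Add(Rational(-17, 33), -21) = Rational(-710, 33)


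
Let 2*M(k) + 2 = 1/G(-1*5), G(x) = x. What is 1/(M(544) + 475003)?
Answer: 10/4750019 ≈ 2.1053e-6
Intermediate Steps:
M(k) = -11/10 (M(k) = -1 + 1/(2*((-1*5))) = -1 + (½)/(-5) = -1 + (½)*(-⅕) = -1 - ⅒ = -11/10)
1/(M(544) + 475003) = 1/(-11/10 + 475003) = 1/(4750019/10) = 10/4750019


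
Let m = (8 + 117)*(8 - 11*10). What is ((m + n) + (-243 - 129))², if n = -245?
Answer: 178676689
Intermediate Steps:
m = -12750 (m = 125*(8 - 110) = 125*(-102) = -12750)
((m + n) + (-243 - 129))² = ((-12750 - 245) + (-243 - 129))² = (-12995 - 372)² = (-13367)² = 178676689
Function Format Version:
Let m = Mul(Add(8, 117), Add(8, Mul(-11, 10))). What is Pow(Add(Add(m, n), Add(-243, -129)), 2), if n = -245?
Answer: 178676689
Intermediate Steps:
m = -12750 (m = Mul(125, Add(8, -110)) = Mul(125, -102) = -12750)
Pow(Add(Add(m, n), Add(-243, -129)), 2) = Pow(Add(Add(-12750, -245), Add(-243, -129)), 2) = Pow(Add(-12995, -372), 2) = Pow(-13367, 2) = 178676689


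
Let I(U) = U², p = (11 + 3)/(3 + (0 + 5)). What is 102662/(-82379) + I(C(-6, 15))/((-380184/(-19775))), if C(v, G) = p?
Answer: -77809143629/71586691968 ≈ -1.0869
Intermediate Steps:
p = 7/4 (p = 14/(3 + 5) = 14/8 = 14*(⅛) = 7/4 ≈ 1.7500)
C(v, G) = 7/4
102662/(-82379) + I(C(-6, 15))/((-380184/(-19775))) = 102662/(-82379) + (7/4)²/((-380184/(-19775))) = 102662*(-1/82379) + 49/(16*((-380184*(-1/19775)))) = -102662/82379 + 49/(16*(54312/2825)) = -102662/82379 + (49/16)*(2825/54312) = -102662/82379 + 138425/868992 = -77809143629/71586691968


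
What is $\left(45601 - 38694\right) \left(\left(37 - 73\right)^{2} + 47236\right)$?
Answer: $335210524$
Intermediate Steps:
$\left(45601 - 38694\right) \left(\left(37 - 73\right)^{2} + 47236\right) = 6907 \left(\left(-36\right)^{2} + 47236\right) = 6907 \left(1296 + 47236\right) = 6907 \cdot 48532 = 335210524$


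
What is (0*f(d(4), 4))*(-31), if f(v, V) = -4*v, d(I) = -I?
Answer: 0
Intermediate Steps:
(0*f(d(4), 4))*(-31) = (0*(-(-4)*4))*(-31) = (0*(-4*(-4)))*(-31) = (0*16)*(-31) = 0*(-31) = 0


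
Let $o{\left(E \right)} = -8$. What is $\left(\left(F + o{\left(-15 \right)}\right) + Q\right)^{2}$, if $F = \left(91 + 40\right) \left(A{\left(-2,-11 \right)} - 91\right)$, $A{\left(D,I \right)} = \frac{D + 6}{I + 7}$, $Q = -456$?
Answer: $156650256$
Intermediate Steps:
$A{\left(D,I \right)} = \frac{6 + D}{7 + I}$
$F = -12052$ ($F = \left(91 + 40\right) \left(\frac{6 - 2}{7 - 11} - 91\right) = 131 \left(\frac{1}{-4} \cdot 4 - 91\right) = 131 \left(\left(- \frac{1}{4}\right) 4 - 91\right) = 131 \left(-1 - 91\right) = 131 \left(-92\right) = -12052$)
$\left(\left(F + o{\left(-15 \right)}\right) + Q\right)^{2} = \left(\left(-12052 - 8\right) - 456\right)^{2} = \left(-12060 - 456\right)^{2} = \left(-12516\right)^{2} = 156650256$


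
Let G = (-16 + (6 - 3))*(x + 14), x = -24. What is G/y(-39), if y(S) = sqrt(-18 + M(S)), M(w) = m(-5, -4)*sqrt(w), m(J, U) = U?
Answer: 65*sqrt(2)/sqrt(-9 - 2*I*sqrt(39)) ≈ 10.677 + 20.854*I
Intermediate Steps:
M(w) = -4*sqrt(w)
y(S) = sqrt(-18 - 4*sqrt(S))
G = 130 (G = (-16 + (6 - 3))*(-24 + 14) = (-16 + 3)*(-10) = -13*(-10) = 130)
G/y(-39) = 130/(sqrt(-18 - 4*I*sqrt(39))) = 130/sqrt(-18 - 4*I*sqrt(39))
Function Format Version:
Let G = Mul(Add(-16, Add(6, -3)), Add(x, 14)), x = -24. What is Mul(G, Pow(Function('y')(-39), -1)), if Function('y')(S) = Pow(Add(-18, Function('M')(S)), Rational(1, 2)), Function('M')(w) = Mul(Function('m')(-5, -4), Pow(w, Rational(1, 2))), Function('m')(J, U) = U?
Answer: Mul(65, Pow(2, Rational(1, 2)), Pow(Add(-9, Mul(-2, I, Pow(39, Rational(1, 2)))), Rational(-1, 2))) ≈ Add(10.677, Mul(20.854, I))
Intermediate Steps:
Function('M')(w) = Mul(-4, Pow(w, Rational(1, 2)))
Function('y')(S) = Pow(Add(-18, Mul(-4, Pow(S, Rational(1, 2)))), Rational(1, 2))
G = 130 (G = Mul(Add(-16, Add(6, -3)), Add(-24, 14)) = Mul(Add(-16, 3), -10) = Mul(-13, -10) = 130)
Mul(G, Pow(Function('y')(-39), -1)) = Mul(130, Pow(Pow(Add(-18, Mul(-4, Pow(-39, Rational(1, 2)))), Rational(1, 2)), -1)) = Mul(130, Pow(Pow(Add(-18, Mul(-4, Mul(I, Pow(39, Rational(1, 2))))), Rational(1, 2)), -1)) = Mul(130, Pow(Pow(Add(-18, Mul(-4, I, Pow(39, Rational(1, 2)))), Rational(1, 2)), -1)) = Mul(130, Pow(Add(-18, Mul(-4, I, Pow(39, Rational(1, 2)))), Rational(-1, 2)))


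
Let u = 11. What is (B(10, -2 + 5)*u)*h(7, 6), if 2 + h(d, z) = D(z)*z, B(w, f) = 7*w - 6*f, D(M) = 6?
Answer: 19448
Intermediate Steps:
B(w, f) = -6*f + 7*w
h(d, z) = -2 + 6*z
(B(10, -2 + 5)*u)*h(7, 6) = ((-6*(-2 + 5) + 7*10)*11)*(-2 + 6*6) = ((-6*3 + 70)*11)*(-2 + 36) = ((-18 + 70)*11)*34 = (52*11)*34 = 572*34 = 19448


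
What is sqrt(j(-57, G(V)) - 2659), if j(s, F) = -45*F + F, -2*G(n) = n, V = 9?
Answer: I*sqrt(2461) ≈ 49.608*I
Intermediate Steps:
G(n) = -n/2
j(s, F) = -44*F
sqrt(j(-57, G(V)) - 2659) = sqrt(-(-22)*9 - 2659) = sqrt(-44*(-9/2) - 2659) = sqrt(198 - 2659) = sqrt(-2461) = I*sqrt(2461)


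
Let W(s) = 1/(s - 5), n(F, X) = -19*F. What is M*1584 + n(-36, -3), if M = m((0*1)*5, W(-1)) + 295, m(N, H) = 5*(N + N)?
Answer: 467964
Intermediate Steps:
W(s) = 1/(-5 + s)
m(N, H) = 10*N (m(N, H) = 5*(2*N) = 10*N)
M = 295 (M = 10*((0*1)*5) + 295 = 10*(0*5) + 295 = 10*0 + 295 = 0 + 295 = 295)
M*1584 + n(-36, -3) = 295*1584 - 19*(-36) = 467280 + 684 = 467964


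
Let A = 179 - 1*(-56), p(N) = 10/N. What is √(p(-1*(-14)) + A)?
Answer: 5*√462/7 ≈ 15.353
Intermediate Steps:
A = 235 (A = 179 + 56 = 235)
√(p(-1*(-14)) + A) = √(10/((-1*(-14))) + 235) = √(10/14 + 235) = √(10*(1/14) + 235) = √(5/7 + 235) = √(1650/7) = 5*√462/7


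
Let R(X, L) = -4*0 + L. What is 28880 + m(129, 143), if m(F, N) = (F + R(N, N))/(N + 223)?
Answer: 5285176/183 ≈ 28881.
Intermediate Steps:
R(X, L) = L (R(X, L) = 0 + L = L)
m(F, N) = (F + N)/(223 + N) (m(F, N) = (F + N)/(N + 223) = (F + N)/(223 + N))
28880 + m(129, 143) = 28880 + (129 + 143)/(223 + 143) = 28880 + 272/366 = 28880 + (1/366)*272 = 28880 + 136/183 = 5285176/183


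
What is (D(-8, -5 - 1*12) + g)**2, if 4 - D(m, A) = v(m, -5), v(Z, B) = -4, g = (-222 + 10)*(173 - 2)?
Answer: 1313627536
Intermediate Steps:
g = -36252 (g = -212*171 = -36252)
D(m, A) = 8 (D(m, A) = 4 - 1*(-4) = 4 + 4 = 8)
(D(-8, -5 - 1*12) + g)**2 = (8 - 36252)**2 = (-36244)**2 = 1313627536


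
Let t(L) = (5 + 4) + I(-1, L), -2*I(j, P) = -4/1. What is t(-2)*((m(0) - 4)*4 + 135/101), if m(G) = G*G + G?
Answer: -16291/101 ≈ -161.30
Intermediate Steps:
m(G) = G + G² (m(G) = G² + G = G + G²)
I(j, P) = 2 (I(j, P) = -(-2)/1 = -(-2) = -½*(-4) = 2)
t(L) = 11 (t(L) = (5 + 4) + 2 = 9 + 2 = 11)
t(-2)*((m(0) - 4)*4 + 135/101) = 11*((0*(1 + 0) - 4)*4 + 135/101) = 11*((0*1 - 4)*4 + 135*(1/101)) = 11*((0 - 4)*4 + 135/101) = 11*(-4*4 + 135/101) = 11*(-16 + 135/101) = 11*(-1481/101) = -16291/101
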